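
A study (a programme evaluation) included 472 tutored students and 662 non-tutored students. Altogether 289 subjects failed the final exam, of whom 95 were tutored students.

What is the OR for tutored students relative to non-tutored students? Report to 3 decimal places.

tutored students without the outcome: 472 − 95 = 377
non-tutored students with the outcome: 289 − 95 = 194
non-tutored students without the outcome: 662 − 194 = 468
OR = (95 × 468) / (377 × 194) = 44460/73138 ≈ 0.608

OR ≈ 0.608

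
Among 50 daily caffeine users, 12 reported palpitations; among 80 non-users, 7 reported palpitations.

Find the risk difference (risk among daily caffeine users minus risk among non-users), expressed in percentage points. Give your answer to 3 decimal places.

risk, daily caffeine users = 12/50 = 0.2400
risk, non-users = 7/80 = 0.0875
risk difference = 0.2400 − 0.0875 = 0.1525 → 15.250 percentage points

RD = 15.250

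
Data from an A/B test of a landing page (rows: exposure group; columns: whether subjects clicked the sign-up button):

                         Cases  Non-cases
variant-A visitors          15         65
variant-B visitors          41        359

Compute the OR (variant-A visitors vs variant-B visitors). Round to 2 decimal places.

OR = (15 × 359) / (65 × 41) = 5385/2665 ≈ 2.02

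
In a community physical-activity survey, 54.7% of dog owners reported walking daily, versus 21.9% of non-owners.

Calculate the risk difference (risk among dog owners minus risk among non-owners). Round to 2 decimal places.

risk difference = 0.5470 − 0.2190 = 0.33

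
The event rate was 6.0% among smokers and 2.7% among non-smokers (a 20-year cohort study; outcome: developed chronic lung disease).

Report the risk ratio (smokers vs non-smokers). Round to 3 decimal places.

RR = 0.06000 / 0.02700 = 2.222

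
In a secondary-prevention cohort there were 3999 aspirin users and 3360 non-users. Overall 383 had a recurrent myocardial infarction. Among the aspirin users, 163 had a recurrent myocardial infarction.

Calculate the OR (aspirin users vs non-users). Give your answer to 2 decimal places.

aspirin users without the outcome: 3999 − 163 = 3836
non-users with the outcome: 383 − 163 = 220
non-users without the outcome: 3360 − 220 = 3140
OR = (163 × 3140) / (3836 × 220) = 511820/843920 ≈ 0.61

OR: 0.61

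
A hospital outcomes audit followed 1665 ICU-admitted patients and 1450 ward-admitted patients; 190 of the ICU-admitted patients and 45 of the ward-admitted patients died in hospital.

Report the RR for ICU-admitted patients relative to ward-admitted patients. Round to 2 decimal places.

RR ≈ 3.68

risk, ICU-admitted patients = 190/1665 = 0.11411
risk, ward-admitted patients = 45/1450 = 0.03103
RR = 0.11411 / 0.03103 = 3.68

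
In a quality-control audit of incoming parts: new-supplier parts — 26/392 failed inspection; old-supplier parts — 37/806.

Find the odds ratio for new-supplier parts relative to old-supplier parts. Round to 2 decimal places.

OR = (26 × 769) / (366 × 37) = 19994/13542 ≈ 1.48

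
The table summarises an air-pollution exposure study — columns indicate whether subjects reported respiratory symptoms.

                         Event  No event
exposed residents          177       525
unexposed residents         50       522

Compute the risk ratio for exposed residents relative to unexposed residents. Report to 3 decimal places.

risk, exposed residents = 177/702 = 0.2521
risk, unexposed residents = 50/572 = 0.0874
RR = 0.2521 / 0.0874 = 2.884

RR = 2.884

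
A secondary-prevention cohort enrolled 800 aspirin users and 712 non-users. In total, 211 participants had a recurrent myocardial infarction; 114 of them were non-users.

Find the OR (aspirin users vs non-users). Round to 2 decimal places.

OR ≈ 0.72

aspirin users with the outcome: 211 − 114 = 97
aspirin users without the outcome: 800 − 97 = 703
non-users without the outcome: 712 − 114 = 598
odds, aspirin users = 97/703 = 0.1380
odds, non-users = 114/598 = 0.1906
OR = 0.1380 / 0.1906 = 0.72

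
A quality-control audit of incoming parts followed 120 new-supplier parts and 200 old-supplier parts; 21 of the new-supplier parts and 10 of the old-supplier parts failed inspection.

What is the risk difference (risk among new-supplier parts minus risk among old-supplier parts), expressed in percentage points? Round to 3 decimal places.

RD = 12.500

risk, new-supplier parts = 21/120 = 0.1750
risk, old-supplier parts = 10/200 = 0.0500
risk difference = 0.1750 − 0.0500 = 0.1250 → 12.500 percentage points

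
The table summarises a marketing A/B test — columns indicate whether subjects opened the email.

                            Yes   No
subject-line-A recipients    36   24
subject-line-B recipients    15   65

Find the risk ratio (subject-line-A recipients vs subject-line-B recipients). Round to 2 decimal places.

RR: 3.20

risk, subject-line-A recipients = 36/60 = 0.6000
risk, subject-line-B recipients = 15/80 = 0.1875
RR = 0.6000 / 0.1875 = 3.20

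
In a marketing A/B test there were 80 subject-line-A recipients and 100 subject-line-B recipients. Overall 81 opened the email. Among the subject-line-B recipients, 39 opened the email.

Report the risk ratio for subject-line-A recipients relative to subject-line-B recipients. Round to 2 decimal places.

1.35

subject-line-A recipients with the outcome: 81 − 39 = 42
subject-line-A recipients without the outcome: 80 − 42 = 38
subject-line-B recipients without the outcome: 100 − 39 = 61
risk, subject-line-A recipients = 42/80 = 0.5250
risk, subject-line-B recipients = 39/100 = 0.3900
RR = 0.5250 / 0.3900 = 1.35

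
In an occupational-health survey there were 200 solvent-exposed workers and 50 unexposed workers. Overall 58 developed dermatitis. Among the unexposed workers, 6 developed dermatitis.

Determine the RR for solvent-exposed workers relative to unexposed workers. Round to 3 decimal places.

RR: 2.167

solvent-exposed workers with the outcome: 58 − 6 = 52
solvent-exposed workers without the outcome: 200 − 52 = 148
unexposed workers without the outcome: 50 − 6 = 44
risk, solvent-exposed workers = 52/200 = 0.2600
risk, unexposed workers = 6/50 = 0.1200
RR = 0.2600 / 0.1200 = 2.167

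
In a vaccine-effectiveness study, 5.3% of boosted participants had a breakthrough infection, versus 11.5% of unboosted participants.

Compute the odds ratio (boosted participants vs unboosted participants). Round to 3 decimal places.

odds, boosted participants = 0.0530/0.9470 = 0.0560
odds, unboosted participants = 0.1150/0.8850 = 0.1299
OR = 0.0560 / 0.1299 = 0.431

0.431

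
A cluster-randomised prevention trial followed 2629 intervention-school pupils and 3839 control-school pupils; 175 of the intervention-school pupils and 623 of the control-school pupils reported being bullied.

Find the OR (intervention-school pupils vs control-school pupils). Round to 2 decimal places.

OR = (175 × 3216) / (2454 × 623) = 562800/1528842 ≈ 0.37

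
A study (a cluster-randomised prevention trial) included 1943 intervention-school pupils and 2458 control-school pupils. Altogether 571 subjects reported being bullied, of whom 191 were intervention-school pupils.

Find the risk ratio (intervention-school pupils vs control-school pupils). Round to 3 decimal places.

RR = 0.636

intervention-school pupils without the outcome: 1943 − 191 = 1752
control-school pupils with the outcome: 571 − 191 = 380
control-school pupils without the outcome: 2458 − 380 = 2078
risk, intervention-school pupils = 191/1943 = 0.0983
risk, control-school pupils = 380/2458 = 0.1546
RR = 0.0983 / 0.1546 = 0.636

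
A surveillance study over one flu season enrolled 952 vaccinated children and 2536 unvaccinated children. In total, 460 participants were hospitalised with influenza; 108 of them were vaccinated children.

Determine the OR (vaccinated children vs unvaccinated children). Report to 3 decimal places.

0.794

vaccinated children without the outcome: 952 − 108 = 844
unvaccinated children with the outcome: 460 − 108 = 352
unvaccinated children without the outcome: 2536 − 352 = 2184
OR = (108 × 2184) / (844 × 352) = 235872/297088 ≈ 0.794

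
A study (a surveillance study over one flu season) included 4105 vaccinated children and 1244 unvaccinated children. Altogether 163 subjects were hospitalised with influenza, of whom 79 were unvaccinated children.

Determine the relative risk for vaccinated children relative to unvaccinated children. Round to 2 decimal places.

vaccinated children with the outcome: 163 − 79 = 84
vaccinated children without the outcome: 4105 − 84 = 4021
unvaccinated children without the outcome: 1244 − 79 = 1165
risk, vaccinated children = 84/4105 = 0.02046
risk, unvaccinated children = 79/1244 = 0.06350
RR = 0.02046 / 0.06350 = 0.32

0.32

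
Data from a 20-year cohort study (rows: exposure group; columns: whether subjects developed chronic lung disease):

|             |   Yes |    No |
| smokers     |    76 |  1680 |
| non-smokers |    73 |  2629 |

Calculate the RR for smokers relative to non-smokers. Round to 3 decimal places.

RR ≈ 1.602

risk, smokers = 76/1756 = 0.04328
risk, non-smokers = 73/2702 = 0.02702
RR = 0.04328 / 0.02702 = 1.602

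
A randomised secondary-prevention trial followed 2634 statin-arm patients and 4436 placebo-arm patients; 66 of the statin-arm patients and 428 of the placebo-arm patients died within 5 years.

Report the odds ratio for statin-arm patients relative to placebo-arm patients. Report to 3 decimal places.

OR = (66 × 4008) / (2568 × 428) = 264528/1099104 ≈ 0.241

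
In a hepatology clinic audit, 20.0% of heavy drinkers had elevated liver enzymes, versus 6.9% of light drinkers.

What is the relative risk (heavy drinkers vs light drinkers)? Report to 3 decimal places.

RR = 0.2000 / 0.0690 = 2.899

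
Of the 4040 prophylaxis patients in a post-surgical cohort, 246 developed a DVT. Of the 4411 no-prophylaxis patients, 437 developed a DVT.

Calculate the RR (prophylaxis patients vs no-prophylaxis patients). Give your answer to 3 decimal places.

risk, prophylaxis patients = 246/4040 = 0.0609
risk, no-prophylaxis patients = 437/4411 = 0.0991
RR = 0.0609 / 0.0991 = 0.615

0.615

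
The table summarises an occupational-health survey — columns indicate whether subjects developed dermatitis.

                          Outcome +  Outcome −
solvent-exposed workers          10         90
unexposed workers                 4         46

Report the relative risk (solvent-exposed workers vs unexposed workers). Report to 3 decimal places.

1.250

risk, solvent-exposed workers = 10/100 = 0.1000
risk, unexposed workers = 4/50 = 0.0800
RR = 0.1000 / 0.0800 = 1.250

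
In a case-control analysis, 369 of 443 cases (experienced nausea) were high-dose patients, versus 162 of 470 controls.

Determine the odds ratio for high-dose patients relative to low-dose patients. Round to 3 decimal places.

OR = (369 × 308) / (162 × 74) = 113652/11988 ≈ 9.480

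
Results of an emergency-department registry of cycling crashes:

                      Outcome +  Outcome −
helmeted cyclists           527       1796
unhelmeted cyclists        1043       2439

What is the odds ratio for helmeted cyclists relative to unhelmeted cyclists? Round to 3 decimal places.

OR = (527 × 2439) / (1796 × 1043) = 1285353/1873228 ≈ 0.686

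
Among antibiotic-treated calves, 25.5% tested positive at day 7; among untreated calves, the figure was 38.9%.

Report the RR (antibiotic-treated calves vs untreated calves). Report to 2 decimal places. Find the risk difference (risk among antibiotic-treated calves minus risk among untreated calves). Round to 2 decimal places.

RR = 0.66; RD = -0.13

RR = 0.2550 / 0.3890 = 0.66
risk difference = 0.2550 − 0.3890 = -0.13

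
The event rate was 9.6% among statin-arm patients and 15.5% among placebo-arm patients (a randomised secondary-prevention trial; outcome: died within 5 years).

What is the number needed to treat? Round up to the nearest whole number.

NNT: 17

absolute risk difference = 0.059000
1 / 0.059000 = 16.949 → round up → 17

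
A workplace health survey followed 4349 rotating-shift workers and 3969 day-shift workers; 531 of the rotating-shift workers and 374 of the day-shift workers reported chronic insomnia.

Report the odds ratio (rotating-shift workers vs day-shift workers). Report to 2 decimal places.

odds, rotating-shift workers = 531/3818 = 0.1391
odds, day-shift workers = 374/3595 = 0.1040
OR = 0.1391 / 0.1040 = 1.34

OR = 1.34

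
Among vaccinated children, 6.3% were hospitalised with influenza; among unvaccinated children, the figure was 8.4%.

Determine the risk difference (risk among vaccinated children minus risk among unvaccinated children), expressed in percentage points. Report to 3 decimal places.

risk difference = 0.0630 − 0.0840 = -0.0210 → -2.100 percentage points

RD = -2.100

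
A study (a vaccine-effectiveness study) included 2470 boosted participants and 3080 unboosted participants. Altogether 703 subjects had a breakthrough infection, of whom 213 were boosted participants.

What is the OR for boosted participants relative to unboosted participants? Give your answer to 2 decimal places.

boosted participants without the outcome: 2470 − 213 = 2257
unboosted participants with the outcome: 703 − 213 = 490
unboosted participants without the outcome: 3080 − 490 = 2590
odds, boosted participants = 213/2257 = 0.0944
odds, unboosted participants = 490/2590 = 0.1892
OR = 0.0944 / 0.1892 = 0.50

OR ≈ 0.50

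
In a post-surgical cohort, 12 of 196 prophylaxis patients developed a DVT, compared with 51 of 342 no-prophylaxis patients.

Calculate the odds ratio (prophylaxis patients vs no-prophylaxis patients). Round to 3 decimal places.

OR = (12 × 291) / (184 × 51) = 3492/9384 ≈ 0.372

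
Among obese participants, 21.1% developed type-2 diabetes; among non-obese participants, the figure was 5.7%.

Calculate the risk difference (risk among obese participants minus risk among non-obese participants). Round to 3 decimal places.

risk difference = 0.2110 − 0.0570 = 0.154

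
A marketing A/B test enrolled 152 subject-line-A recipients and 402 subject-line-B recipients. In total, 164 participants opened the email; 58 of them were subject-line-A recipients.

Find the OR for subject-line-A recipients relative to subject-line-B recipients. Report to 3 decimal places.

OR: 1.723

subject-line-A recipients without the outcome: 152 − 58 = 94
subject-line-B recipients with the outcome: 164 − 58 = 106
subject-line-B recipients without the outcome: 402 − 106 = 296
odds, subject-line-A recipients = 58/94 = 0.6170
odds, subject-line-B recipients = 106/296 = 0.3581
OR = 0.6170 / 0.3581 = 1.723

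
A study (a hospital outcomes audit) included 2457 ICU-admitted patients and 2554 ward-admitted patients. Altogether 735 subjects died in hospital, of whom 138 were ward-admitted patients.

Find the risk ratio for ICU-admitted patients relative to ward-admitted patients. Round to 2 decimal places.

4.50

ICU-admitted patients with the outcome: 735 − 138 = 597
ICU-admitted patients without the outcome: 2457 − 597 = 1860
ward-admitted patients without the outcome: 2554 − 138 = 2416
risk, ICU-admitted patients = 597/2457 = 0.2430
risk, ward-admitted patients = 138/2554 = 0.0540
RR = 0.2430 / 0.0540 = 4.50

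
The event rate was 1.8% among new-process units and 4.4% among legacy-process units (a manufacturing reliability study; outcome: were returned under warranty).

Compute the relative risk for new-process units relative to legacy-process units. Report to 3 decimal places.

RR = 0.01800 / 0.04400 = 0.409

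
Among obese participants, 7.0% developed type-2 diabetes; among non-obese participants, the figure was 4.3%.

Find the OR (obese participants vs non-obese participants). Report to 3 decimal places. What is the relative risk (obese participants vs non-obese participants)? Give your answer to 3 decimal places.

OR = 1.675; RR = 1.628

odds, obese participants = 0.07000/0.93000 = 0.07527
odds, non-obese participants = 0.04300/0.95700 = 0.04493
OR = 0.07527 / 0.04493 = 1.675
RR = 0.07000 / 0.04300 = 1.628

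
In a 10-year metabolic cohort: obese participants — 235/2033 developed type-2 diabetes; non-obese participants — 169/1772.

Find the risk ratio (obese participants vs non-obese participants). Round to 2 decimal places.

RR = 1.21

risk, obese participants = 235/2033 = 0.1156
risk, non-obese participants = 169/1772 = 0.0954
RR = 0.1156 / 0.0954 = 1.21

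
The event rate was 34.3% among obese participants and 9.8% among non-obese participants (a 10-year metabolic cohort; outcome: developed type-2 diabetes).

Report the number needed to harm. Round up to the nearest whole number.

absolute risk difference = 0.245000
1 / 0.245000 = 4.082 → round up → 5

NNH: 5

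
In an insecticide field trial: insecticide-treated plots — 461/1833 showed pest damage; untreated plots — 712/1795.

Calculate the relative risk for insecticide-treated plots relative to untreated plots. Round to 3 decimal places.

RR ≈ 0.634

risk, insecticide-treated plots = 461/1833 = 0.2515
risk, untreated plots = 712/1795 = 0.3967
RR = 0.2515 / 0.3967 = 0.634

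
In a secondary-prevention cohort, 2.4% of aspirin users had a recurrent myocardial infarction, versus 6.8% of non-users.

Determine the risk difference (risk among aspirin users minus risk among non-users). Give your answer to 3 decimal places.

risk difference = 0.02400 − 0.06800 = -0.044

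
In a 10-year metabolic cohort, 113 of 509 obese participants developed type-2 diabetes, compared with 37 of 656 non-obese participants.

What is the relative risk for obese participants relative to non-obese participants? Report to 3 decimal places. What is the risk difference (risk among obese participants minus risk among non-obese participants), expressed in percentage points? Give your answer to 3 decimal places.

RR = 3.936; RD = 16.560

risk, obese participants = 113/509 = 0.2220
risk, non-obese participants = 37/656 = 0.0564
RR = 0.2220 / 0.0564 = 3.936
risk difference = 0.2220 − 0.0564 = 0.1656 → 16.560 percentage points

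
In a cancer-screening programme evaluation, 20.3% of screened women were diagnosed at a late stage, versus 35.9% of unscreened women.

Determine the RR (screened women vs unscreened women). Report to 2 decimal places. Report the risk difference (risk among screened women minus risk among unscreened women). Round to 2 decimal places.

RR = 0.57; RD = -0.16

RR = 0.2030 / 0.3590 = 0.57
risk difference = 0.2030 − 0.3590 = -0.16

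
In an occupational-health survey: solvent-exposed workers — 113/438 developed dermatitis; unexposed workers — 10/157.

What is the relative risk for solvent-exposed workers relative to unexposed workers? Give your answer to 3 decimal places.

4.050

risk, solvent-exposed workers = 113/438 = 0.2580
risk, unexposed workers = 10/157 = 0.0637
RR = 0.2580 / 0.0637 = 4.050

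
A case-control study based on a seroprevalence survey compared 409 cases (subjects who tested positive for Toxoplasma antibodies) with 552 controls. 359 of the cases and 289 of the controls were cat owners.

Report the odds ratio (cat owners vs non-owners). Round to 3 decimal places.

OR = (359 × 263) / (289 × 50) = 94417/14450 ≈ 6.534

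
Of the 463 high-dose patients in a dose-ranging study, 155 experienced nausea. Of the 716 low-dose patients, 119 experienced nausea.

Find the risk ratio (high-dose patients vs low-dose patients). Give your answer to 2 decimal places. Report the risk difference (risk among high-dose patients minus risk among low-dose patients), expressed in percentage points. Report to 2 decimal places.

risk, high-dose patients = 155/463 = 0.3348
risk, low-dose patients = 119/716 = 0.1662
RR = 0.3348 / 0.1662 = 2.01
risk difference = 0.3348 − 0.1662 = 0.1686 → 16.86 percentage points

RR = 2.01; RD = 16.86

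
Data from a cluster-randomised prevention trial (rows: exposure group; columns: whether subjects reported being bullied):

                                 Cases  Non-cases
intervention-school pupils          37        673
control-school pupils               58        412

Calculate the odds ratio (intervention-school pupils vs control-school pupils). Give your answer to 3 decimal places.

odds, intervention-school pupils = 37/673 = 0.0550
odds, control-school pupils = 58/412 = 0.1408
OR = 0.0550 / 0.1408 = 0.391

OR ≈ 0.391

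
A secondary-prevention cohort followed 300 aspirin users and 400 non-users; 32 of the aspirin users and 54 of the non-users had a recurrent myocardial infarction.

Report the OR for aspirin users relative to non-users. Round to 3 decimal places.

OR ≈ 0.765

odds, aspirin users = 32/268 = 0.1194
odds, non-users = 54/346 = 0.1561
OR = 0.1194 / 0.1561 = 0.765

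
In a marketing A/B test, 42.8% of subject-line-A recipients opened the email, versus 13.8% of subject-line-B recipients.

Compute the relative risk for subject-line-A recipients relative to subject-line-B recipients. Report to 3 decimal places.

RR = 0.4280 / 0.1380 = 3.101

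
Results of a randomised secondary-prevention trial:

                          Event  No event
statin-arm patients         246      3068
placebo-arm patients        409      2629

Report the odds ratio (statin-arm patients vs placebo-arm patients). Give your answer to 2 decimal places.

odds, statin-arm patients = 246/3068 = 0.0802
odds, placebo-arm patients = 409/2629 = 0.1556
OR = 0.0802 / 0.1556 = 0.52

OR ≈ 0.52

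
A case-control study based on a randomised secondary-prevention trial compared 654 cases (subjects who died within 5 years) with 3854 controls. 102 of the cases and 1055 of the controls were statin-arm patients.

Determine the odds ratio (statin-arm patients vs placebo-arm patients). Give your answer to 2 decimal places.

OR = (102 × 2799) / (1055 × 552) = 285498/582360 ≈ 0.49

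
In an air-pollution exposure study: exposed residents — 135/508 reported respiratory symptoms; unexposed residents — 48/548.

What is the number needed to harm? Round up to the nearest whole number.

6

risk, exposed residents = 135/508 = 0.265748
risk, unexposed residents = 48/548 = 0.087591
absolute risk difference = 0.178157
1 / 0.178157 = 5.613 → round up → 6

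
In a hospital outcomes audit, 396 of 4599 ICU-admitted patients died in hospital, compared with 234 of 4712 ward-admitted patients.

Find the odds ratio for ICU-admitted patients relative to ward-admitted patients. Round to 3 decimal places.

OR = (396 × 4478) / (4203 × 234) = 1773288/983502 ≈ 1.803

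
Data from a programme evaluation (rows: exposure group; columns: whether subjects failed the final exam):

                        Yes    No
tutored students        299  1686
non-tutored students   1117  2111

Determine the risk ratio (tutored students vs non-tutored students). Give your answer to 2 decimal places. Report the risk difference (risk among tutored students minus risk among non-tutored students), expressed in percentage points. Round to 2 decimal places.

RR = 0.44; RD = -19.54

risk, tutored students = 299/1985 = 0.1506
risk, non-tutored students = 1117/3228 = 0.3460
RR = 0.1506 / 0.3460 = 0.44
risk difference = 0.1506 − 0.3460 = -0.1954 → -19.54 percentage points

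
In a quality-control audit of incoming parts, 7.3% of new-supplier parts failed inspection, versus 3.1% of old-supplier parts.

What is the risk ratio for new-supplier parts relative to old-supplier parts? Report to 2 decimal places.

RR = 0.07300 / 0.03100 = 2.35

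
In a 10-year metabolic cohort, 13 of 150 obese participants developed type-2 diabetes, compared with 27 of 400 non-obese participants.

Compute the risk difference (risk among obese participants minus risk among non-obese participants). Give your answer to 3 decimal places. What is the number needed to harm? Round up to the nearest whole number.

risk, obese participants = 13/150 = 0.0867
risk, non-obese participants = 27/400 = 0.0675
risk difference = 0.0867 − 0.0675 = 0.019
absolute risk difference = 0.019167
1 / 0.019167 = 52.173 → round up → 53

RD = 0.019; NNH = 53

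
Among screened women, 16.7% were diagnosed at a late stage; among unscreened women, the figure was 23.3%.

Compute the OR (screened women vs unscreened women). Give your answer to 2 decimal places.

odds, screened women = 0.1670/0.8330 = 0.2005
odds, unscreened women = 0.2330/0.7670 = 0.3038
OR = 0.2005 / 0.3038 = 0.66

OR: 0.66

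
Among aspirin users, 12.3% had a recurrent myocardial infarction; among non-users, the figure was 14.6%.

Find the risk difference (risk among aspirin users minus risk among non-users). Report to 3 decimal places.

risk difference = 0.1230 − 0.1460 = -0.023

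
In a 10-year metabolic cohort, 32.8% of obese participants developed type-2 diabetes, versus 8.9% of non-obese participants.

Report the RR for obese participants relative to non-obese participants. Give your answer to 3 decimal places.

RR = 0.3280 / 0.0890 = 3.685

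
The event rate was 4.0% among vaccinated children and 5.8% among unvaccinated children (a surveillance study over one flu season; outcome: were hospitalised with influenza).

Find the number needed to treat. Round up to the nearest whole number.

NNT = 56

absolute risk difference = 0.018000
1 / 0.018000 = 55.556 → round up → 56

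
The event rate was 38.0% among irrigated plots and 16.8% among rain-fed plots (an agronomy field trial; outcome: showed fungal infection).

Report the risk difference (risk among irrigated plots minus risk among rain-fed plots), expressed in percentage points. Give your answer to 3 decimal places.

risk difference = 0.3800 − 0.1680 = 0.2120 → 21.200 percentage points

RD ≈ 21.200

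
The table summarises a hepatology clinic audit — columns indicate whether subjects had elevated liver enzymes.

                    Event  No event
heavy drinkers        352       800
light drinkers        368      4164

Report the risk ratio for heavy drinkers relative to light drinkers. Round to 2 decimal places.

RR = 3.76

risk, heavy drinkers = 352/1152 = 0.3056
risk, light drinkers = 368/4532 = 0.0812
RR = 0.3056 / 0.0812 = 3.76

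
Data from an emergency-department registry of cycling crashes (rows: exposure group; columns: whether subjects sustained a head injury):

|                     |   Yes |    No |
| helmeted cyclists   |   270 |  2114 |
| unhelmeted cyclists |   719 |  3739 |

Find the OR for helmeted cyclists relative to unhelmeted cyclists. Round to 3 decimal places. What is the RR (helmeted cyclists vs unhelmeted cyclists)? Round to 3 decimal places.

odds, helmeted cyclists = 270/2114 = 0.1277
odds, unhelmeted cyclists = 719/3739 = 0.1923
OR = 0.1277 / 0.1923 = 0.664
risk, helmeted cyclists = 270/2384 = 0.1133
risk, unhelmeted cyclists = 719/4458 = 0.1613
RR = 0.1133 / 0.1613 = 0.702

OR = 0.664; RR = 0.702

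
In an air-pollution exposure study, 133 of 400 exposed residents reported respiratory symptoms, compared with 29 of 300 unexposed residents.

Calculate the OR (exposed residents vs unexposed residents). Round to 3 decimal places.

OR = (133 × 271) / (267 × 29) = 36043/7743 ≈ 4.655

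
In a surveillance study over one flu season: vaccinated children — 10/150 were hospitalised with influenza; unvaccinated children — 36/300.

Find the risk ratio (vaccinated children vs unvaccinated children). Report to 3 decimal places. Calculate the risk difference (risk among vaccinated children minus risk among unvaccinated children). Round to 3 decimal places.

risk, vaccinated children = 10/150 = 0.0667
risk, unvaccinated children = 36/300 = 0.1200
RR = 0.0667 / 0.1200 = 0.556
risk difference = 0.0667 − 0.1200 = -0.053

RR = 0.556; RD = -0.053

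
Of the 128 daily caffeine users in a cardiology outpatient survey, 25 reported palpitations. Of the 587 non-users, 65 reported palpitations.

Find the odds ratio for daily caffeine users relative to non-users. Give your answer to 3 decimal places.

OR ≈ 1.949

odds, daily caffeine users = 25/103 = 0.2427
odds, non-users = 65/522 = 0.1245
OR = 0.2427 / 0.1245 = 1.949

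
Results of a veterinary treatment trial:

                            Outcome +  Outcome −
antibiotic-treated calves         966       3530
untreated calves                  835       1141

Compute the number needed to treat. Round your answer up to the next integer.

NNT = 5

risk, antibiotic-treated calves = 966/4496 = 0.214858
risk, untreated calves = 835/1976 = 0.422571
absolute risk difference = 0.207713
1 / 0.207713 = 4.814 → round up → 5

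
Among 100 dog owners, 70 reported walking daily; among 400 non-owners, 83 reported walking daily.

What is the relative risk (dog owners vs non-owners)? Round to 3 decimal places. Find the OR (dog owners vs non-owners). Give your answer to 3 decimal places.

RR = 3.373; OR = 8.912

risk, dog owners = 70/100 = 0.7000
risk, non-owners = 83/400 = 0.2075
RR = 0.7000 / 0.2075 = 3.373
OR = (70 × 317) / (30 × 83) = 22190/2490 ≈ 8.912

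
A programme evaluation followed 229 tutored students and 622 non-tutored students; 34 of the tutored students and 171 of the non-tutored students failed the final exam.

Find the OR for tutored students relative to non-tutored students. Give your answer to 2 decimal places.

OR = (34 × 451) / (195 × 171) = 15334/33345 ≈ 0.46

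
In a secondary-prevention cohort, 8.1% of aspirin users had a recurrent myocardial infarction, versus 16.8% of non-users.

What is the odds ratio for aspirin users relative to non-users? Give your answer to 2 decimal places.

odds, aspirin users = 0.0810/0.9190 = 0.0881
odds, non-users = 0.1680/0.8320 = 0.2019
OR = 0.0881 / 0.2019 = 0.44

OR = 0.44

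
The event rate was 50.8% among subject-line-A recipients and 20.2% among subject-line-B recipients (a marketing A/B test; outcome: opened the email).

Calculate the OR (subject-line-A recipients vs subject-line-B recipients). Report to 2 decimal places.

4.08

odds, subject-line-A recipients = 0.5080/0.4920 = 1.0325
odds, subject-line-B recipients = 0.2020/0.7980 = 0.2531
OR = 1.0325 / 0.2531 = 4.08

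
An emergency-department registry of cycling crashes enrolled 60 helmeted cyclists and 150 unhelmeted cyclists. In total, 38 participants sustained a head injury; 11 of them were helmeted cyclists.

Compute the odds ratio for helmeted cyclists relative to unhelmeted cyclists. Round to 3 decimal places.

OR: 1.023

helmeted cyclists without the outcome: 60 − 11 = 49
unhelmeted cyclists with the outcome: 38 − 11 = 27
unhelmeted cyclists without the outcome: 150 − 27 = 123
odds, helmeted cyclists = 11/49 = 0.2245
odds, unhelmeted cyclists = 27/123 = 0.2195
OR = 0.2245 / 0.2195 = 1.023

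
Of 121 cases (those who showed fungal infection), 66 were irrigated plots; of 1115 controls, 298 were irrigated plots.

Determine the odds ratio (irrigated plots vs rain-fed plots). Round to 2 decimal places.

OR = (66 × 817) / (298 × 55) = 53922/16390 ≈ 3.29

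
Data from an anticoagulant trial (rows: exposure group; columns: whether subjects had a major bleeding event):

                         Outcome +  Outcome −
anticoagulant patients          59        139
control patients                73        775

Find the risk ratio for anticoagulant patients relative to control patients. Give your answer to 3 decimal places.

risk, anticoagulant patients = 59/198 = 0.2980
risk, control patients = 73/848 = 0.0861
RR = 0.2980 / 0.0861 = 3.461

3.461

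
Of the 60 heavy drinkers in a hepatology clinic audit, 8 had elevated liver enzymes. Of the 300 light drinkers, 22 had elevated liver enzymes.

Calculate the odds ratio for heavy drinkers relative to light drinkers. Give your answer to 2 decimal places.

OR: 1.94

odds, heavy drinkers = 8/52 = 0.1538
odds, light drinkers = 22/278 = 0.0791
OR = 0.1538 / 0.0791 = 1.94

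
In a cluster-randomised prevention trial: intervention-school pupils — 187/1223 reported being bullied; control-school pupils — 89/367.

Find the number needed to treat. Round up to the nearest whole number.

risk, intervention-school pupils = 187/1223 = 0.152903
risk, control-school pupils = 89/367 = 0.242507
absolute risk difference = 0.089604
1 / 0.089604 = 11.160 → round up → 12

NNT = 12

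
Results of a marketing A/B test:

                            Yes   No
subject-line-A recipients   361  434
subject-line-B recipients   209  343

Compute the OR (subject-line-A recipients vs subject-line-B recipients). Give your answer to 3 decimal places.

OR = (361 × 343) / (434 × 209) = 123823/90706 ≈ 1.365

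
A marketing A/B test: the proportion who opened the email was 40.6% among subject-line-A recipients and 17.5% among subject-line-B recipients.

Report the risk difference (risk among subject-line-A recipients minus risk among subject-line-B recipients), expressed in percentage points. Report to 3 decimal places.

risk difference = 0.4060 − 0.1750 = 0.2310 → 23.100 percentage points

23.100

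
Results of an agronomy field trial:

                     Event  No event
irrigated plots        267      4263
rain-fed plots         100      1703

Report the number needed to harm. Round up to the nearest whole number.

risk, irrigated plots = 267/4530 = 0.058940
risk, rain-fed plots = 100/1803 = 0.055463
absolute risk difference = 0.003477
1 / 0.003477 = 287.604 → round up → 288

288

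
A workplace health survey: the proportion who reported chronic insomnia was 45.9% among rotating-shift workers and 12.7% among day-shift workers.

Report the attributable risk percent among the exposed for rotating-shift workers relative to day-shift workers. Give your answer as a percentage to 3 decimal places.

AR% = (0.4590 − 0.1270) / 0.4590 = 0.7233 → 72.331%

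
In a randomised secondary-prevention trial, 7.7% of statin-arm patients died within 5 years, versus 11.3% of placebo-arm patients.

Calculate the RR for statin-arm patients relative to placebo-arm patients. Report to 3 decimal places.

RR = 0.0770 / 0.1130 = 0.681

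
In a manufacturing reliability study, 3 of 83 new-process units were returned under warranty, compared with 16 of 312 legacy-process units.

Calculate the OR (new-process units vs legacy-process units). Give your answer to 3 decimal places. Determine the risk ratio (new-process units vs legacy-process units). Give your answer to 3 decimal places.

OR = (3 × 296) / (80 × 16) = 888/1280 ≈ 0.694
risk, new-process units = 3/83 = 0.03614
risk, legacy-process units = 16/312 = 0.05128
RR = 0.03614 / 0.05128 = 0.705

OR = 0.694; RR = 0.705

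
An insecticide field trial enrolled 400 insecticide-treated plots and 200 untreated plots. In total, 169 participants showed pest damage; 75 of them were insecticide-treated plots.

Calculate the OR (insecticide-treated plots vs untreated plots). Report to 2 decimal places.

OR = 0.26

insecticide-treated plots without the outcome: 400 − 75 = 325
untreated plots with the outcome: 169 − 75 = 94
untreated plots without the outcome: 200 − 94 = 106
odds, insecticide-treated plots = 75/325 = 0.2308
odds, untreated plots = 94/106 = 0.8868
OR = 0.2308 / 0.8868 = 0.26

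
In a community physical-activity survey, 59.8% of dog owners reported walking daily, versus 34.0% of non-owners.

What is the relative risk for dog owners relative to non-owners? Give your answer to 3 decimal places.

RR = 0.5980 / 0.3400 = 1.759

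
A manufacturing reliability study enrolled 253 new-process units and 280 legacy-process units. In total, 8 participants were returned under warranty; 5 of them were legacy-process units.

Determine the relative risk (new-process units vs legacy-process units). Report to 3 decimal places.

RR: 0.664

new-process units with the outcome: 8 − 5 = 3
new-process units without the outcome: 253 − 3 = 250
legacy-process units without the outcome: 280 − 5 = 275
risk, new-process units = 3/253 = 0.01186
risk, legacy-process units = 5/280 = 0.01786
RR = 0.01186 / 0.01786 = 0.664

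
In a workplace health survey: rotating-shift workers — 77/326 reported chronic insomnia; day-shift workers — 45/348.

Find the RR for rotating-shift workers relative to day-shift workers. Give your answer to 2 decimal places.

RR: 1.83

risk, rotating-shift workers = 77/326 = 0.2362
risk, day-shift workers = 45/348 = 0.1293
RR = 0.2362 / 0.1293 = 1.83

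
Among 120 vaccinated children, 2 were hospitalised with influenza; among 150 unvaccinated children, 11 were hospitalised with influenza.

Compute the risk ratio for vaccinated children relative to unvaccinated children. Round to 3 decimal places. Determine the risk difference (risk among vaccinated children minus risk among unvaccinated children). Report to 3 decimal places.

RR = 0.227; RD = -0.057

risk, vaccinated children = 2/120 = 0.01667
risk, unvaccinated children = 11/150 = 0.07333
RR = 0.01667 / 0.07333 = 0.227
risk difference = 0.01667 − 0.07333 = -0.057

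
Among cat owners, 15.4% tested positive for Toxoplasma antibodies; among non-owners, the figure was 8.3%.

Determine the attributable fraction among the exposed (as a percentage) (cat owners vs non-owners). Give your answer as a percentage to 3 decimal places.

AR% = (0.1540 − 0.0830) / 0.1540 = 0.4610 → 46.104%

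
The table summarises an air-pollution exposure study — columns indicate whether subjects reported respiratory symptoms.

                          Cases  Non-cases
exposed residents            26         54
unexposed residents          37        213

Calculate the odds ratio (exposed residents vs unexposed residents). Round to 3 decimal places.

OR ≈ 2.772

odds, exposed residents = 26/54 = 0.4815
odds, unexposed residents = 37/213 = 0.1737
OR = 0.4815 / 0.1737 = 2.772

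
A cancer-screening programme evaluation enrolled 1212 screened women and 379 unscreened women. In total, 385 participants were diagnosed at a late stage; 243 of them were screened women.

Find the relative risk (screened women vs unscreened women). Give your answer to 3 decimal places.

0.535

screened women without the outcome: 1212 − 243 = 969
unscreened women with the outcome: 385 − 243 = 142
unscreened women without the outcome: 379 − 142 = 237
risk, screened women = 243/1212 = 0.2005
risk, unscreened women = 142/379 = 0.3747
RR = 0.2005 / 0.3747 = 0.535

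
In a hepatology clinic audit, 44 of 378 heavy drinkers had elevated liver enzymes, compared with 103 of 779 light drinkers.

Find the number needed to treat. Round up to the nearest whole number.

risk, heavy drinkers = 44/378 = 0.116402
risk, light drinkers = 103/779 = 0.132221
absolute risk difference = 0.015819
1 / 0.015819 = 63.215 → round up → 64

64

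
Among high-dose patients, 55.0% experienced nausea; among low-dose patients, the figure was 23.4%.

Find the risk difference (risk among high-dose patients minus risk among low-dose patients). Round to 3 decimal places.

risk difference = 0.5500 − 0.2340 = 0.316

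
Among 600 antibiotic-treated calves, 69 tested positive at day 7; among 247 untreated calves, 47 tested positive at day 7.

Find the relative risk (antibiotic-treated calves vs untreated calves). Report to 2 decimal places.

risk, antibiotic-treated calves = 69/600 = 0.1150
risk, untreated calves = 47/247 = 0.1903
RR = 0.1150 / 0.1903 = 0.60

RR ≈ 0.60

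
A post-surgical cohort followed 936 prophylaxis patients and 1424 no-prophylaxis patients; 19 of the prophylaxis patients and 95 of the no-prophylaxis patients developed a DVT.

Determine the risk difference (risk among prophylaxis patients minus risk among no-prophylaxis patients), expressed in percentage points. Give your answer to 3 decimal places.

risk, prophylaxis patients = 19/936 = 0.02030
risk, no-prophylaxis patients = 95/1424 = 0.06671
risk difference = 0.02030 − 0.06671 = -0.04641 → -4.641 percentage points

-4.641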